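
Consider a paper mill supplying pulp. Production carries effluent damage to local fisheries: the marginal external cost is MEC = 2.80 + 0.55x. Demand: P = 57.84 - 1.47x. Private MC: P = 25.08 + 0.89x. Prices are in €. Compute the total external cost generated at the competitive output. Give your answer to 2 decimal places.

Market equilibrium (private): 25.08 + 0.89x = 57.84 - 1.47x → x_m = 13.8814.
Total external cost = ∫₀^{x_m} (2.80 + 0.55x) dx = 2.80×13.8814 + ½×0.55×13.8814² = 91.8586.

€91.86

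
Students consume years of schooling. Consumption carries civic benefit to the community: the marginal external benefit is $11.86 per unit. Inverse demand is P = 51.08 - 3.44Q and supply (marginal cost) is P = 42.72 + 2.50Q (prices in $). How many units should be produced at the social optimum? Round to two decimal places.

Q* = 3.40

Social marginal benefit = demand + MEB = 62.94 - 3.44Q.
Set SMB = MC: 62.94 - 3.44Q = 42.72 + 2.50Q → Q* = 3.4040.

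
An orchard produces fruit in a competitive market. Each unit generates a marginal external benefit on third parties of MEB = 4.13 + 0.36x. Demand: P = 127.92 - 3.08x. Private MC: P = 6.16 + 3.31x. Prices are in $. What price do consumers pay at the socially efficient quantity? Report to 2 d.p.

P = $63.62

Social marginal cost = private MC − MEB = 2.03 + 2.95x.
Set SMC = demand: 2.03 + 2.95x = 127.92 - 3.08x → x* = 20.8773.
Consumer price on the demand curve at x*: 127.92 − 3.08×20.8773 = 63.6179.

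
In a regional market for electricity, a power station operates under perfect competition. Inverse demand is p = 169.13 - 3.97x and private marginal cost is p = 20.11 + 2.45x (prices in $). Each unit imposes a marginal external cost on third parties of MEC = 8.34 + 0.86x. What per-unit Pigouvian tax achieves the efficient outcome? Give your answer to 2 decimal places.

tax = $24.96 per unit

Social marginal cost = private MC + MEC = 28.45 + 3.31x.
Set SMC = demand: 28.45 + 3.31x = 169.13 - 3.97x → x* = 19.3242.
The Pigouvian tax equals MEC at x*: 8.34 + 0.86×19.3242 = 24.9588.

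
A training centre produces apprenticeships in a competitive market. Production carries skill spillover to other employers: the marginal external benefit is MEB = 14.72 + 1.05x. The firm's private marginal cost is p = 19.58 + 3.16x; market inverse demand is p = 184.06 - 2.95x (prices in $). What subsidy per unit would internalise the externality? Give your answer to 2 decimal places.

subsidy = $51.91 per unit

Social marginal cost = private MC − MEB = 4.86 + 2.11x.
Set SMC = demand: 4.86 + 2.11x = 184.06 - 2.95x → x* = 35.4150.
The Pigouvian subsidy equals MEB at x*: 14.72 + 1.05×35.4150 = 51.9058.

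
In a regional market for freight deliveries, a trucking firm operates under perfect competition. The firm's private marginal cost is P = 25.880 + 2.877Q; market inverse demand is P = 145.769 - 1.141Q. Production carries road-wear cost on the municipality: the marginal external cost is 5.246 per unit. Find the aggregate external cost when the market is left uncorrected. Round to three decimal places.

Market equilibrium (private): 25.880 + 2.877Q = 145.769 - 1.141Q → Q_m = 29.8380.
Total external cost = MEC × Q_m = 5.246 × 29.8380 = 156.5301.

156.530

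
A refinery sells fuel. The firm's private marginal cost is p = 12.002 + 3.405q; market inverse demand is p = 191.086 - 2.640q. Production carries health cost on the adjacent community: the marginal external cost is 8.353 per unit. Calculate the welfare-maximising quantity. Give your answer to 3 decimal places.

q* = 28.243

Social marginal cost = private MC + MEC = 20.355 + 3.405q.
Set SMC = demand: 20.355 + 3.405q = 191.086 - 2.640q → q* = 28.2433.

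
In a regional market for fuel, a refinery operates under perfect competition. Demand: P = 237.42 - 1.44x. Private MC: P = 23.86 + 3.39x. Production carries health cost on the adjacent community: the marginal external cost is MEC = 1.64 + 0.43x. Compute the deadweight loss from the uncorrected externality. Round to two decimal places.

DWL = 40.54

Market equilibrium (private): 23.86 + 3.39x = 237.42 - 1.44x → x_m = 44.2153.
Social marginal cost = private MC + MEC = 25.50 + 3.82x.
Set SMC = demand: 25.50 + 3.82x = 237.42 - 1.44x → x* = 40.2890.
Between x* and x_m the wedge SMC − demand runs linearly from 0 to MEC(x_m), so the loss is a triangle.
DWL = ½ × 3.9263 × 20.6526 = 40.5442.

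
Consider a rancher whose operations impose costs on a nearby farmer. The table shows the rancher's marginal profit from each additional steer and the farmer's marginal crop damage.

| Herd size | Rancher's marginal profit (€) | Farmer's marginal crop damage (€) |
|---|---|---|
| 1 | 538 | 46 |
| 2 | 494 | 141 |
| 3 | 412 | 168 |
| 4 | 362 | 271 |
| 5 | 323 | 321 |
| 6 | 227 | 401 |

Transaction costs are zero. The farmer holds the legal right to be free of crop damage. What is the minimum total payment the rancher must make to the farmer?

Efficient level: marginal profit ≥ marginal crop damage through level 5, so k* = 5.
With the farmer holding the right, the rancher must at least compensate total damage at k*: 46 + 141 + 168 + 271 + 321 = 947.

€947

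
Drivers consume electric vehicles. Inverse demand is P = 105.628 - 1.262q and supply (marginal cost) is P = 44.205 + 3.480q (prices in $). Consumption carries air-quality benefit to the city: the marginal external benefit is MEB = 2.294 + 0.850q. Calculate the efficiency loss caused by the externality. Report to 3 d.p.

DWL = $22.739

Market equilibrium (private): 44.205 + 3.480q = 105.628 - 1.262q → q_m = 12.9530.
Social marginal benefit = demand + MEB = 107.922 - 0.412q.
Set SMB = MC: 107.922 - 0.412q = 44.205 + 3.480q → q* = 16.3713.
The welfare-loss triangle has base |q_m − q*| and height MEB(q_m) (the vertical gap between SMB and MC is zero at q* and MEB at q_m).
DWL = ½ × 3.4183 × 13.3040 = 22.7385.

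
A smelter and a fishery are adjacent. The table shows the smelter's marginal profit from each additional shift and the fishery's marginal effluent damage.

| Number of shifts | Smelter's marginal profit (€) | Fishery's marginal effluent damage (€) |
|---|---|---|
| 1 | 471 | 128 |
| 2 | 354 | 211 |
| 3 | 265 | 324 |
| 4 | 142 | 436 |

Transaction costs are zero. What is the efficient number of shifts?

2

Bargaining reaches the level where marginal profit last exceeds marginal effluent damage.
That holds through level 2 (354 ≥ 211) but not at 3 (265 < 324).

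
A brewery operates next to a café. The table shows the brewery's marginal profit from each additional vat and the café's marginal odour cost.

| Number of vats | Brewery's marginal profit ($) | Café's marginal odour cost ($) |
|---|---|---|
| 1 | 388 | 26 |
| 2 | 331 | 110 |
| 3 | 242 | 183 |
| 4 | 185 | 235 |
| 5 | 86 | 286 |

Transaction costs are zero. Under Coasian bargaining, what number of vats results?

Bargaining reaches the level where marginal profit last exceeds marginal odour cost.
That holds through level 3 (242 ≥ 183) but not at 4 (185 < 235).

3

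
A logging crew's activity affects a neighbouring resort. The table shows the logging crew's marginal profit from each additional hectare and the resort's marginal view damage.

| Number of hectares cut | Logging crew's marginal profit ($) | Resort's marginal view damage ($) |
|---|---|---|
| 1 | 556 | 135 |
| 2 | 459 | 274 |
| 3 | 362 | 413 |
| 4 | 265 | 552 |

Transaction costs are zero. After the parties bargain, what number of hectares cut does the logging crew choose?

2

Bargaining reaches the level where marginal profit last exceeds marginal view damage.
That holds through level 2 (459 ≥ 274) but not at 3 (362 < 413).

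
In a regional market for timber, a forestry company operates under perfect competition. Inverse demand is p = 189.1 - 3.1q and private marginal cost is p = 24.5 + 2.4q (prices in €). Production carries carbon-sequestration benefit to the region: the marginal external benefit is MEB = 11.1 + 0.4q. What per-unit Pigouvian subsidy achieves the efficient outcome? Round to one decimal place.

Social marginal cost = private MC − MEB = 13.4 + 2.0q.
Set SMC = demand: 13.4 + 2.0q = 189.1 - 3.1q → q* = 34.4510.
The Pigouvian subsidy equals MEB at q*: 11.1 + 0.4×34.4510 = 24.8804.

subsidy = €24.9 per unit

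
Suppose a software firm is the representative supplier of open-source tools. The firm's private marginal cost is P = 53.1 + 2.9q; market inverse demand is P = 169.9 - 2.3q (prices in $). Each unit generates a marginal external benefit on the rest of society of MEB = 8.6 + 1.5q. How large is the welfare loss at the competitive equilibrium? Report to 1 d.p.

DWL = $241.7

Market equilibrium (private): 53.1 + 2.9q = 169.9 - 2.3q → q_m = 22.4615.
Social marginal cost = private MC − MEB = 44.5 + 1.4q.
Set SMC = demand: 44.5 + 1.4q = 169.9 - 2.3q → q* = 33.8919.
Height of the DWL triangle at q_m is demand(q_m) − SMC(q_m) = MEB(q_m) = 42.2923.
DWL = ½ × 11.4304 × 42.2923 = 241.7090.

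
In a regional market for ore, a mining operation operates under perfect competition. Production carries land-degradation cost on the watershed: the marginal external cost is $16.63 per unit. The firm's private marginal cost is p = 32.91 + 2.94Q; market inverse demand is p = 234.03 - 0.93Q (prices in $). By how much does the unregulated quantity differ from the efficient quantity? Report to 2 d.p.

4.30 units

Market equilibrium (private): 32.91 + 2.94Q = 234.03 - 0.93Q → Q_m = 51.9690.
Social marginal cost = private MC + MEC = 49.54 + 2.94Q.
Set SMC = demand: 49.54 + 2.94Q = 234.03 - 0.93Q → Q* = 47.6718.
Gap = |51.9690 − 47.6718| = 4.2972.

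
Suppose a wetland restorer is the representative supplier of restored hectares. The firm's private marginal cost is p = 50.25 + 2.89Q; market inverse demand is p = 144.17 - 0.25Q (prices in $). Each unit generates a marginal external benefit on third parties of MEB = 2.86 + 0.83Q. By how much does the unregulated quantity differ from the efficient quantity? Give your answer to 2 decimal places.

Market equilibrium (private): 50.25 + 2.89Q = 144.17 - 0.25Q → Q_m = 29.9108.
Social marginal cost = private MC − MEB = 47.39 + 2.06Q.
Set SMC = demand: 47.39 + 2.06Q = 144.17 - 0.25Q → Q* = 41.8961.
Gap = |29.9108 − 41.8961| = 11.9853.

11.99 units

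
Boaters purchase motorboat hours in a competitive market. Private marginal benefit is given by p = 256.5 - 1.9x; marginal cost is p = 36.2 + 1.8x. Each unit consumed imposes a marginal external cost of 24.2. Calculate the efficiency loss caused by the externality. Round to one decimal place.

DWL = 79.1

Market equilibrium (private): 36.2 + 1.8x = 256.5 - 1.9x → x_m = 59.5405.
Social marginal benefit = demand − MEC = 232.3 - 1.9x.
Set SMB = MC: 232.3 - 1.9x = 36.2 + 1.8x → x* = 53.0000.
The welfare-loss triangle has base |x_m − x*| and height MEC(x_m) (the vertical gap between SMB and MC is zero at x* and MEC at x_m).
DWL = ½ × 6.5405 × 24.2000 = 79.1401.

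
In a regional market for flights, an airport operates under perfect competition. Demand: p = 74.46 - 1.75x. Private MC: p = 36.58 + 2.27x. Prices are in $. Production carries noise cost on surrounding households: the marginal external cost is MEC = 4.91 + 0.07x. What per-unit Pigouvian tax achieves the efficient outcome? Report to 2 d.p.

Social marginal cost = private MC + MEC = 41.49 + 2.34x.
Set SMC = demand: 41.49 + 2.34x = 74.46 - 1.75x → x* = 8.0611.
The Pigouvian tax equals MEC at x*: 4.91 + 0.07×8.0611 = 5.4743.

tax = $5.47 per unit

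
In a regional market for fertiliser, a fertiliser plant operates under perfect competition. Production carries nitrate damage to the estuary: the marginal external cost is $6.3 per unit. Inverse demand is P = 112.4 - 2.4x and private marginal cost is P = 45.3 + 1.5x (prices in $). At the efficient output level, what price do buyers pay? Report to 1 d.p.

Social marginal cost = private MC + MEC = 51.6 + 1.5x.
Set SMC = demand: 51.6 + 1.5x = 112.4 - 2.4x → x* = 15.5897.
Consumer price on the demand curve at x*: 112.4 − 2.4×15.5897 = 74.9847.

P = $75.0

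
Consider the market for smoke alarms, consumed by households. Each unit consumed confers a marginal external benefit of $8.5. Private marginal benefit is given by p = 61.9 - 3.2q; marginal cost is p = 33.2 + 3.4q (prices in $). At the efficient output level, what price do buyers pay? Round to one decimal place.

Social marginal benefit = demand + MEB = 70.4 - 3.2q.
Set SMB = MC: 70.4 - 3.2q = 33.2 + 3.4q → q* = 5.6364.
Consumer price on the demand curve at q*: 61.9 − 3.2×5.6364 = 43.8635.

P = $43.9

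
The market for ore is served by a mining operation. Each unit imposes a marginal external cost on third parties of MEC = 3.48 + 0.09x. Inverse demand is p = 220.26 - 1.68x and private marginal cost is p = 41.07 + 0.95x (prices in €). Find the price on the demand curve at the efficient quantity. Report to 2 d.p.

Social marginal cost = private MC + MEC = 44.55 + 1.04x.
Set SMC = demand: 44.55 + 1.04x = 220.26 - 1.68x → x* = 64.5993.
Consumer price on the demand curve at x*: 220.26 − 1.68×64.5993 = 111.7332.

P = €111.73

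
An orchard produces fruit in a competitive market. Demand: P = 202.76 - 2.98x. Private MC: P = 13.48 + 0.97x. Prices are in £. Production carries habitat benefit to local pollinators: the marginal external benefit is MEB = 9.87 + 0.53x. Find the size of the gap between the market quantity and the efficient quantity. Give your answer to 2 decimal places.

10.31 units

Market equilibrium (private): 13.48 + 0.97x = 202.76 - 2.98x → x_m = 47.9190.
Social marginal cost = private MC − MEB = 3.61 + 0.44x.
Set SMC = demand: 3.61 + 0.44x = 202.76 - 2.98x → x* = 58.2310.
Gap = |47.9190 − 58.2310| = 10.3120.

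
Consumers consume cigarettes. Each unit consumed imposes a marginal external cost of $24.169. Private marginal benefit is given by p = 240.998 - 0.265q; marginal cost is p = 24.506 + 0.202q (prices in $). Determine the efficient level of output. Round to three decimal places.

q* = 411.827

Social marginal benefit = demand − MEC = 216.829 - 0.265q.
Set SMB = MC: 216.829 - 0.265q = 24.506 + 0.202q → q* = 411.8266.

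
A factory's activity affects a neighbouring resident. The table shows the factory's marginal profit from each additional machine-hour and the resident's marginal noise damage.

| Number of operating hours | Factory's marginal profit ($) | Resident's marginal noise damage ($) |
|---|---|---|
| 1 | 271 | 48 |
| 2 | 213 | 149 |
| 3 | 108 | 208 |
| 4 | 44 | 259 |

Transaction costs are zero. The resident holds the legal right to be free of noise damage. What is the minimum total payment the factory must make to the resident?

$197

Efficient level: marginal profit ≥ marginal noise damage through level 2, so k* = 2.
With the resident holding the right, the factory must at least compensate total damage at k*: 48 + 149 = 197.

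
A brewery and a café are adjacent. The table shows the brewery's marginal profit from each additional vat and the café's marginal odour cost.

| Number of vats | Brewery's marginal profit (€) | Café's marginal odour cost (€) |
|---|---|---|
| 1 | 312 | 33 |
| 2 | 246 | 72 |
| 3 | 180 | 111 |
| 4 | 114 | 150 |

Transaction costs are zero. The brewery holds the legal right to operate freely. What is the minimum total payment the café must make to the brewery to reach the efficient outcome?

Left alone the brewery would choose level 4 (marginal profit stays positive).
Efficient level: k* = 3 (marginal profit ≥ marginal odour cost through 3).
The café must at least cover the brewery's forgone profit from cutting 4→3: 114 = 114.

€114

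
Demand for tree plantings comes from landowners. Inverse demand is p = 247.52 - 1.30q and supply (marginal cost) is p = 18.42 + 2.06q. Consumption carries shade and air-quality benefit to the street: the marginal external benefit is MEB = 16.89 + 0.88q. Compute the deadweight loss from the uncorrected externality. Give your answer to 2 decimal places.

DWL = 1192.02

Market equilibrium (private): 18.42 + 2.06q = 247.52 - 1.30q → q_m = 68.1845.
Social marginal benefit = demand + MEB = 264.41 - 0.42q.
Set SMB = MC: 264.41 - 0.42q = 18.42 + 2.06q → q* = 99.1895.
The loss is the area between SMB and MC from q* to q_m; with linear curves that's a triangle of height MEB(q_m).
DWL = ½ × 31.0050 × 76.8924 = 1192.0244.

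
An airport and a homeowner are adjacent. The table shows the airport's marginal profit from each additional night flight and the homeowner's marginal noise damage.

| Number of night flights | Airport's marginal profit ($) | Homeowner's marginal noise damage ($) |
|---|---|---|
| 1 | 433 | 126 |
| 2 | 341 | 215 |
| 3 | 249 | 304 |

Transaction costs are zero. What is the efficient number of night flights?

2

Bargaining reaches the level where marginal profit last exceeds marginal noise damage.
That holds through level 2 (341 ≥ 215) but not at 3 (249 < 304).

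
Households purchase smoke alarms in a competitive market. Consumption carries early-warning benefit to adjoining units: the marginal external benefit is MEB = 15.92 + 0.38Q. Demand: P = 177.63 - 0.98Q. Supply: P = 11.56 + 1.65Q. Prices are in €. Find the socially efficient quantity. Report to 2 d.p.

Social marginal benefit = demand + MEB = 193.55 - 0.60Q.
Set SMB = MC: 193.55 - 0.60Q = 11.56 + 1.65Q → Q* = 80.8844.

Q* = 80.88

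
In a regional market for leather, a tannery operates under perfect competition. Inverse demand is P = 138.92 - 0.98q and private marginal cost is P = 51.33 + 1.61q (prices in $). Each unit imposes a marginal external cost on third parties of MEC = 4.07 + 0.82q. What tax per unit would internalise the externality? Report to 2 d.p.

Social marginal cost = private MC + MEC = 55.40 + 2.43q.
Set SMC = demand: 55.40 + 2.43q = 138.92 - 0.98q → q* = 24.4927.
The Pigouvian tax equals MEC at q*: 4.07 + 0.82×24.4927 = 24.1540.

tax = $24.15 per unit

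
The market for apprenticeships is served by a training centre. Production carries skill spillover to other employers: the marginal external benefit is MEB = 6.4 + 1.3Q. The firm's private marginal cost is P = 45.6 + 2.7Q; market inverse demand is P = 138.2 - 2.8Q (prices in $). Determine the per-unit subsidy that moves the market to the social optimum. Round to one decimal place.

subsidy = $37.0 per unit

Social marginal cost = private MC − MEB = 39.2 + 1.4Q.
Set SMC = demand: 39.2 + 1.4Q = 138.2 - 2.8Q → Q* = 23.5714.
The Pigouvian subsidy equals MEB at Q*: 6.4 + 1.3×23.5714 = 37.0428.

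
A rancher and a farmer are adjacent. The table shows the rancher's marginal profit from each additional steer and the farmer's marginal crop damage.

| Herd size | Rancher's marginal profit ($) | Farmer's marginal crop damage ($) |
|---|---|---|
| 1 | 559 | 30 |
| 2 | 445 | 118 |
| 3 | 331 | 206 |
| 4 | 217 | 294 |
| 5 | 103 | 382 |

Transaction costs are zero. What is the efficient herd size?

Bargaining reaches the level where marginal profit last exceeds marginal crop damage.
That holds through level 3 (331 ≥ 206) but not at 4 (217 < 294).

3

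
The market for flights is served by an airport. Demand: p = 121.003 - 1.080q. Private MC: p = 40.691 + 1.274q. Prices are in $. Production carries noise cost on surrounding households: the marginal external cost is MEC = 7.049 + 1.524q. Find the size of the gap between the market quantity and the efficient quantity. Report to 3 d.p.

Market equilibrium (private): 40.691 + 1.274q = 121.003 - 1.080q → q_m = 34.1172.
Social marginal cost = private MC + MEC = 47.740 + 2.798q.
Set SMC = demand: 47.740 + 2.798q = 121.003 - 1.080q → q* = 18.8920.
Gap = |34.1172 − 18.8920| = 15.2252.

15.225 units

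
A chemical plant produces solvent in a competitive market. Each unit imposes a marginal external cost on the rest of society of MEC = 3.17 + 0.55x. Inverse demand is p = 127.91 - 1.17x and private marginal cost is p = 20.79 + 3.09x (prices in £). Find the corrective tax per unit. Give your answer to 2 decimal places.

tax = £15.06 per unit

Social marginal cost = private MC + MEC = 23.96 + 3.64x.
Set SMC = demand: 23.96 + 3.64x = 127.91 - 1.17x → x* = 21.6112.
The Pigouvian tax equals MEC at x*: 3.17 + 0.55×21.6112 = 15.0562.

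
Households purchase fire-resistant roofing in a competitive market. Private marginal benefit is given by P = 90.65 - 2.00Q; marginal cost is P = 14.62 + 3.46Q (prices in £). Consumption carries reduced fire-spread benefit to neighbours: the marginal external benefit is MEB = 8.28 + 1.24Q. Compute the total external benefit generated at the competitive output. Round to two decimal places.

£235.52

Market equilibrium (private): 14.62 + 3.46Q = 90.65 - 2.00Q → Q_m = 13.9249.
Total external benefit = ∫₀^{Q_m} (8.28 + 1.24Q) dQ = 8.28×13.9249 + ½×1.24×13.9249² = 235.5179.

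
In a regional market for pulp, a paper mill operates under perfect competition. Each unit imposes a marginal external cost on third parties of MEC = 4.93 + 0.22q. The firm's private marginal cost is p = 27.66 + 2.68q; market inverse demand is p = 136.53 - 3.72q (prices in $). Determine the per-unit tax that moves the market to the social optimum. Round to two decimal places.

Social marginal cost = private MC + MEC = 32.59 + 2.90q.
Set SMC = demand: 32.59 + 2.90q = 136.53 - 3.72q → q* = 15.7009.
The Pigouvian tax equals MEC at q*: 4.93 + 0.22×15.7009 = 8.3842.

tax = $8.38 per unit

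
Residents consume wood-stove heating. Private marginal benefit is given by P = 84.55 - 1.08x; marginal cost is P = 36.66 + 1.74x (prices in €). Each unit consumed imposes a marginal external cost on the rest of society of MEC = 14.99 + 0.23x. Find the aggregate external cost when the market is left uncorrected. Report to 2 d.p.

Market equilibrium (private): 36.66 + 1.74x = 84.55 - 1.08x → x_m = 16.9823.
Total external cost = ∫₀^{x_m} (14.99 + 0.23x) dx = 14.99×16.9823 + ½×0.23×16.9823² = 287.7305.

€287.73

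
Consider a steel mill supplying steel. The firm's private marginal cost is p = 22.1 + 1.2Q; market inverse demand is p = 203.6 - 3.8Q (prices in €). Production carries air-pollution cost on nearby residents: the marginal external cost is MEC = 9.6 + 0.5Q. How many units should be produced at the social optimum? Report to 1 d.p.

Social marginal cost = private MC + MEC = 31.7 + 1.7Q.
Set SMC = demand: 31.7 + 1.7Q = 203.6 - 3.8Q → Q* = 31.2545.

Q* = 31.3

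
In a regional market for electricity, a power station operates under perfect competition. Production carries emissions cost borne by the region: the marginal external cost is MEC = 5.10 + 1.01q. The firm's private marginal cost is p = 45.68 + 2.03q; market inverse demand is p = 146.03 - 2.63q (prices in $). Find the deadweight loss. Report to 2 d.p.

Market equilibrium (private): 45.68 + 2.03q = 146.03 - 2.63q → q_m = 21.5343.
Social marginal cost = private MC + MEC = 50.78 + 3.04q.
Set SMC = demand: 50.78 + 3.04q = 146.03 - 2.63q → q* = 16.7989.
Between q* and q_m the wedge SMC − demand runs linearly from 0 to MEC(q_m), so the loss is a triangle.
DWL = ½ × 4.7354 × 26.8497 = 63.5720.

DWL = $63.57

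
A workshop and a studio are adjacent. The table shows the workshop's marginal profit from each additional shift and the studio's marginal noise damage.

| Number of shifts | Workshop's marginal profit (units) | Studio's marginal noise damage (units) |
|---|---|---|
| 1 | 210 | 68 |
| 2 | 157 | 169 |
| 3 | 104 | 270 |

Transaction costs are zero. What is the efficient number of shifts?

1

Bargaining reaches the level where marginal profit last exceeds marginal noise damage.
That holds through level 1 (210 ≥ 68) but not at 2 (157 < 169).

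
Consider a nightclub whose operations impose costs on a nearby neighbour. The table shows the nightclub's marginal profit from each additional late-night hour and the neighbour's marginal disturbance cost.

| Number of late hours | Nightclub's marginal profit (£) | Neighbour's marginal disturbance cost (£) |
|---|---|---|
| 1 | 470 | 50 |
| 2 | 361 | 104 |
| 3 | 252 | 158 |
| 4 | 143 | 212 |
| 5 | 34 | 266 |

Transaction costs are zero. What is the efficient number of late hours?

Bargaining reaches the level where marginal profit last exceeds marginal disturbance cost.
That holds through level 3 (252 ≥ 158) but not at 4 (143 < 212).

3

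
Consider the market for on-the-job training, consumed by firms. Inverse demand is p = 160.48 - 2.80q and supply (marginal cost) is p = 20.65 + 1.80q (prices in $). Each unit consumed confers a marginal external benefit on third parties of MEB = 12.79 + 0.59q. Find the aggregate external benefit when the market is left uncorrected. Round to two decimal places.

Market equilibrium (private): 20.65 + 1.80q = 160.48 - 2.80q → q_m = 30.3978.
Total external benefit = ∫₀^{q_m} (12.79 + 0.59q) dq = 12.79×30.3978 + ½×0.59×30.3978² = 661.3756.

$661.38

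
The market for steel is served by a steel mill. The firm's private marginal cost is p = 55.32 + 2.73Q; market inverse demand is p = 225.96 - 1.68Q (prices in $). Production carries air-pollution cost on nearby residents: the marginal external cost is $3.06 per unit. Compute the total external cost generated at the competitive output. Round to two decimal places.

$118.40

Market equilibrium (private): 55.32 + 2.73Q = 225.96 - 1.68Q → Q_m = 38.6939.
Total external cost = MEC × Q_m = 3.06 × 38.6939 = 118.4033.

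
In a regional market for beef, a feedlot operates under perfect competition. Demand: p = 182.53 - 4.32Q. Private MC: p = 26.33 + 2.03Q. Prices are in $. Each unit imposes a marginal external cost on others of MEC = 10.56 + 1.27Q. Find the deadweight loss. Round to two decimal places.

Market equilibrium (private): 26.33 + 2.03Q = 182.53 - 4.32Q → Q_m = 24.5984.
Social marginal cost = private MC + MEC = 36.89 + 3.30Q.
Set SMC = demand: 36.89 + 3.30Q = 182.53 - 4.32Q → Q* = 19.1129.
Between Q* and Q_m the wedge SMC − demand runs linearly from 0 to MEC(Q_m), so the loss is a triangle.
DWL = ½ × 5.4855 × 41.8000 = 114.6470.

DWL = $114.65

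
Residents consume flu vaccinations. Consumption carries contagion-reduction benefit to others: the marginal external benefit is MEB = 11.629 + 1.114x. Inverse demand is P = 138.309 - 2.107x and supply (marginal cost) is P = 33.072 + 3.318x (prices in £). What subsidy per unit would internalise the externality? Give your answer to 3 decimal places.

subsidy = £41.828 per unit

Social marginal benefit = demand + MEB = 149.938 - 0.993x.
Set SMB = MC: 149.938 - 0.993x = 33.072 + 3.318x → x* = 27.1088.
The Pigouvian subsidy equals MEB at x*: 11.629 + 1.114×27.1088 = 41.8282.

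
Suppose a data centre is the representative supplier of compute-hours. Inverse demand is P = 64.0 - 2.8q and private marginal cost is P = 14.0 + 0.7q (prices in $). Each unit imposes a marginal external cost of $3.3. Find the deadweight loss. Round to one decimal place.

Market equilibrium (private): 14.0 + 0.7q = 64.0 - 2.8q → q_m = 14.2857.
Social marginal cost = private MC + MEC = 17.3 + 0.7q.
Set SMC = demand: 17.3 + 0.7q = 64.0 - 2.8q → q* = 13.3429.
The welfare-loss triangle has base |q_m − q*| and height MEC(q_m) (the vertical gap between SMC and demand is zero at q* and MEC at q_m).
DWL = ½ × 0.9428 × 3.3000 = 1.5556.

DWL = $1.6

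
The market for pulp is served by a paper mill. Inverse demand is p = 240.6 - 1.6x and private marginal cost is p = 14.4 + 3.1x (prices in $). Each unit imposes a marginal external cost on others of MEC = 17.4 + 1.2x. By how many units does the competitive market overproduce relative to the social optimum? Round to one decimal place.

12.7 units

Market equilibrium (private): 14.4 + 3.1x = 240.6 - 1.6x → x_m = 48.1277.
Social marginal cost = private MC + MEC = 31.8 + 4.3x.
Set SMC = demand: 31.8 + 4.3x = 240.6 - 1.6x → x* = 35.3898.
Gap = |48.1277 − 35.3898| = 12.7379.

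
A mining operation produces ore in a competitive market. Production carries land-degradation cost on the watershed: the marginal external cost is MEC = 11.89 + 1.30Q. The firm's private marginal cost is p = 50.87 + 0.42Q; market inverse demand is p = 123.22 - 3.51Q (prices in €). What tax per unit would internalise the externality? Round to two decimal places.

tax = €26.92 per unit

Social marginal cost = private MC + MEC = 62.76 + 1.72Q.
Set SMC = demand: 62.76 + 1.72Q = 123.22 - 3.51Q → Q* = 11.5602.
The Pigouvian tax equals MEC at Q*: 11.89 + 1.30×11.5602 = 26.9183.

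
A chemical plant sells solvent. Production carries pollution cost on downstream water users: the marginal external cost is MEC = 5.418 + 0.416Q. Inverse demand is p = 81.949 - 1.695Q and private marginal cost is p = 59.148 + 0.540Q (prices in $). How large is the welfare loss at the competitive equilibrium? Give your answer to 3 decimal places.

Market equilibrium (private): 59.148 + 0.540Q = 81.949 - 1.695Q → Q_m = 10.2018.
Social marginal cost = private MC + MEC = 64.566 + 0.956Q.
Set SMC = demand: 64.566 + 0.956Q = 81.949 - 1.695Q → Q* = 6.5571.
The welfare-loss triangle has base |Q_m − Q*| and height MEC(Q_m) (the vertical gap between SMC and demand is zero at Q* and MEC at Q_m).
DWL = ½ × 3.6447 × 9.6619 = 17.6074.

DWL = $17.607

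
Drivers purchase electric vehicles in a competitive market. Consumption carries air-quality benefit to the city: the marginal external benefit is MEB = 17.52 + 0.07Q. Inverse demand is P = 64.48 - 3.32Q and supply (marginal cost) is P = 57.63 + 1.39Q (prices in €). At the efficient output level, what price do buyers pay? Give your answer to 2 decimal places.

Social marginal benefit = demand + MEB = 82.00 - 3.25Q.
Set SMB = MC: 82.00 - 3.25Q = 57.63 + 1.39Q → Q* = 5.2522.
Consumer price on the demand curve at Q*: 64.48 − 3.32×5.2522 = 47.0427.

P = €47.04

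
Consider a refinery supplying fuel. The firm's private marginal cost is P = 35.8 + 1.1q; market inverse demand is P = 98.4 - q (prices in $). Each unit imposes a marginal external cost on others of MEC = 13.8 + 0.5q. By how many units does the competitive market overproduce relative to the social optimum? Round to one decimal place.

11.0 units

Market equilibrium (private): 35.8 + 1.1q = 98.4 - q → q_m = 29.8095.
Social marginal cost = private MC + MEC = 49.6 + 1.6q.
Set SMC = demand: 49.6 + 1.6q = 98.4 - q → q* = 18.7692.
Gap = |29.8095 − 18.7692| = 11.0403.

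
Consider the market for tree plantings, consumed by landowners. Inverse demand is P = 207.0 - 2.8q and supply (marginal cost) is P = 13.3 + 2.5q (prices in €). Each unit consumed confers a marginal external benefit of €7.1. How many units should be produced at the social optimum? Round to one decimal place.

Social marginal benefit = demand + MEB = 214.1 - 2.8q.
Set SMB = MC: 214.1 - 2.8q = 13.3 + 2.5q → q* = 37.8868.

q* = 37.9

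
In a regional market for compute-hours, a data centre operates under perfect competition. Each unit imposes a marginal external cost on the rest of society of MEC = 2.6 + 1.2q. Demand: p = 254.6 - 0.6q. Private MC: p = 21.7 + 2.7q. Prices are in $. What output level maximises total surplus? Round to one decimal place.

Social marginal cost = private MC + MEC = 24.3 + 3.9q.
Set SMC = demand: 24.3 + 3.9q = 254.6 - 0.6q → q* = 51.1778.

q* = 51.2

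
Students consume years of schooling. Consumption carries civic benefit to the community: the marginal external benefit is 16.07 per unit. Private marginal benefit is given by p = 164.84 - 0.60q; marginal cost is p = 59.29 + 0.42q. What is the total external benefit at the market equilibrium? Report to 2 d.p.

1662.93

Market equilibrium (private): 59.29 + 0.42q = 164.84 - 0.60q → q_m = 103.4804.
Total external benefit = MEB × q_m = 16.07 × 103.4804 = 1662.9300.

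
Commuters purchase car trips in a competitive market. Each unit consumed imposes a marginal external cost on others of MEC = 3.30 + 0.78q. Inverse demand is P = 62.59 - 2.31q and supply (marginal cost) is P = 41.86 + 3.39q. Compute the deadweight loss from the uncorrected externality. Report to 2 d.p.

Market equilibrium (private): 41.86 + 3.39q = 62.59 - 2.31q → q_m = 3.6368.
Social marginal benefit = demand − MEC = 59.29 - 3.09q.
Set SMB = MC: 59.29 - 3.09q = 41.86 + 3.39q → q* = 2.6898.
Between q* and q_m the wedge MC − SMB runs linearly from 0 to MEC(q_m), so the loss is a triangle.
DWL = ½ × 0.9470 × 6.1367 = 2.9057.

DWL = 2.91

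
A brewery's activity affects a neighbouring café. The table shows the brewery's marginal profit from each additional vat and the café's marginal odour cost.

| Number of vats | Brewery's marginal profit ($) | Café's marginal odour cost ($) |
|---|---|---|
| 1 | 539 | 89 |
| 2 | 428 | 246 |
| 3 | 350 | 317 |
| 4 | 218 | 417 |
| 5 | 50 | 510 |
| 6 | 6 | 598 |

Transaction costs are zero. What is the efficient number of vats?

Bargaining reaches the level where marginal profit last exceeds marginal odour cost.
That holds through level 3 (350 ≥ 317) but not at 4 (218 < 417).

3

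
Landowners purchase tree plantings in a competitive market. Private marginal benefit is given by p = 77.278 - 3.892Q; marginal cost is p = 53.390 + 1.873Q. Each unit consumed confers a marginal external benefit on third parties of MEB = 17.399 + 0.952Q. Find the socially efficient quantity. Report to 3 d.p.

Q* = 8.578

Social marginal benefit = demand + MEB = 94.677 - 2.940Q.
Set SMB = MC: 94.677 - 2.940Q = 53.390 + 1.873Q → Q* = 8.5782.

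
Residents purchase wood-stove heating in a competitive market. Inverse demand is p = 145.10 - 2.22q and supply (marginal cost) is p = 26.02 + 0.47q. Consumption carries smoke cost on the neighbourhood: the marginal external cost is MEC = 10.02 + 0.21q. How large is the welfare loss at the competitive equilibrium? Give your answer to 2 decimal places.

Market equilibrium (private): 26.02 + 0.47q = 145.10 - 2.22q → q_m = 44.2677.
Social marginal benefit = demand − MEC = 135.08 - 2.43q.
Set SMB = MC: 135.08 - 2.43q = 26.02 + 0.47q → q* = 37.6069.
The loss is the area between SMB and MC from q* to q_m; with linear curves that's a triangle of height MEC(q_m).
DWL = ½ × 6.6608 × 19.3162 = 64.3307.

DWL = 64.33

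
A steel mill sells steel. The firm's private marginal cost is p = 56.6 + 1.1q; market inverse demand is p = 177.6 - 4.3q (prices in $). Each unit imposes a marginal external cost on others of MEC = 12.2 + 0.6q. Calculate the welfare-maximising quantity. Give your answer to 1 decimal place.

Social marginal cost = private MC + MEC = 68.8 + 1.7q.
Set SMC = demand: 68.8 + 1.7q = 177.6 - 4.3q → q* = 18.1333.

q* = 18.1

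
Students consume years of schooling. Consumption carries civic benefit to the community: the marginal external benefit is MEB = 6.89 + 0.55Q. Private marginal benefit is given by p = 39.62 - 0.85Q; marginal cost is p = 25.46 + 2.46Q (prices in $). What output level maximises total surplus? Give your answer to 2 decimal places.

Social marginal benefit = demand + MEB = 46.51 - 0.30Q.
Set SMB = MC: 46.51 - 0.30Q = 25.46 + 2.46Q → Q* = 7.6268.

Q* = 7.63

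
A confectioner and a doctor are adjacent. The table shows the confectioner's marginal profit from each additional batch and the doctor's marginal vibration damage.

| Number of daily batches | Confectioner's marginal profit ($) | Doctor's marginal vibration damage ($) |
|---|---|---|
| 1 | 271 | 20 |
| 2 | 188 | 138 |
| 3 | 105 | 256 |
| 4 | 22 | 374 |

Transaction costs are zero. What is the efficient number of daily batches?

Bargaining reaches the level where marginal profit last exceeds marginal vibration damage.
That holds through level 2 (188 ≥ 138) but not at 3 (105 < 256).

2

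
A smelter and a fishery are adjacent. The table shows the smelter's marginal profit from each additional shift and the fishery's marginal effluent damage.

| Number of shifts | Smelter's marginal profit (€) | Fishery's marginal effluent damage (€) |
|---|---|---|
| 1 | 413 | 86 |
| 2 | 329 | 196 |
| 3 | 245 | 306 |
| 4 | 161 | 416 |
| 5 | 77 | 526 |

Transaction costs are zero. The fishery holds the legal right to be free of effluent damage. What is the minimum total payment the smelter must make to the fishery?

Efficient level: marginal profit ≥ marginal effluent damage through level 2, so k* = 2.
With the fishery holding the right, the smelter must at least compensate total damage at k*: 86 + 196 = 282.

€282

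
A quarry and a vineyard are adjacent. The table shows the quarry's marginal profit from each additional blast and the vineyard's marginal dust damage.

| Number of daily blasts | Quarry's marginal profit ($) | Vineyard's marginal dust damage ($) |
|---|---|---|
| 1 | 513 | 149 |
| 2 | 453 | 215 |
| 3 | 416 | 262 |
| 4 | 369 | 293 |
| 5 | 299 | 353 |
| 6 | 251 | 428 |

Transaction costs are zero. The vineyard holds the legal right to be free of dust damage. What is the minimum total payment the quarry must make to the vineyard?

Efficient level: marginal profit ≥ marginal dust damage through level 4, so k* = 4.
With the vineyard holding the right, the quarry must at least compensate total damage at k*: 149 + 215 + 262 + 293 = 919.

$919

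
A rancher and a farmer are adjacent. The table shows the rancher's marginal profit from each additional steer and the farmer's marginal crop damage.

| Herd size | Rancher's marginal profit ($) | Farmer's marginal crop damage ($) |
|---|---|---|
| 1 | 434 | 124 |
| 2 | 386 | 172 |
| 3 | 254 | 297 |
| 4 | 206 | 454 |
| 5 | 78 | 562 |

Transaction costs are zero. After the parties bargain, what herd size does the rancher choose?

Bargaining reaches the level where marginal profit last exceeds marginal crop damage.
That holds through level 2 (386 ≥ 172) but not at 3 (254 < 297).

2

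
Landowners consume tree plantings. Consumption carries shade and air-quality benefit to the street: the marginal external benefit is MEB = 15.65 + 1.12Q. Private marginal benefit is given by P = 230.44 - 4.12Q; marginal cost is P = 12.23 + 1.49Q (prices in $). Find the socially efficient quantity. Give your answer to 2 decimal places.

Social marginal benefit = demand + MEB = 246.09 - 3.00Q.
Set SMB = MC: 246.09 - 3.00Q = 12.23 + 1.49Q → Q* = 52.0846.

Q* = 52.08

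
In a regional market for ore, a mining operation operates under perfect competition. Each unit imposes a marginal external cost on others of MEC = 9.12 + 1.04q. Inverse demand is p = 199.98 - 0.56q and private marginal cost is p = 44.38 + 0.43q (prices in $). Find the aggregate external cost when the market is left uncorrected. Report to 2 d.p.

$14278.94

Market equilibrium (private): 44.38 + 0.43q = 199.98 - 0.56q → q_m = 157.1717.
Total external cost = ∫₀^{q_m} (9.12 + 1.04q) dq = 9.12×157.1717 + ½×1.04×157.1717² = 14278.9364.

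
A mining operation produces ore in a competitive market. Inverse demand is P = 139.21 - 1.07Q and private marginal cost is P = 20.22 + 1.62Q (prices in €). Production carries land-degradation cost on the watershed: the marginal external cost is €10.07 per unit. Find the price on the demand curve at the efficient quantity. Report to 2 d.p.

Social marginal cost = private MC + MEC = 30.29 + 1.62Q.
Set SMC = demand: 30.29 + 1.62Q = 139.21 - 1.07Q → Q* = 40.4907.
Consumer price on the demand curve at Q*: 139.21 − 1.07×40.4907 = 95.8850.

P = €95.88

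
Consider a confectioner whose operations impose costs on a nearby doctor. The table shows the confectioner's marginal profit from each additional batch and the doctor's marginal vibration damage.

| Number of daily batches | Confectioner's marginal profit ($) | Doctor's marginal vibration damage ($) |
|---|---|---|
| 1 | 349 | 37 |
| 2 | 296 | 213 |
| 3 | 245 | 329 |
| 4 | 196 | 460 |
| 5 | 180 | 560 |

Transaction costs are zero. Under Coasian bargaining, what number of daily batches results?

2

Bargaining reaches the level where marginal profit last exceeds marginal vibration damage.
That holds through level 2 (296 ≥ 213) but not at 3 (245 < 329).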